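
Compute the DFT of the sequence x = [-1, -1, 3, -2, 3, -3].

X[k] = Σ(n=0 to 5) x[n] · ω_6^(nk)
where ω_6 = e^(-2πi/6)

Computing each X[k]:
X[0] = -1
X[1] = -4.0000-1.7321i
X[2] = -4.0000-1.7321i
X[3] = 11
X[4] = -4.0000+1.7321i
X[5] = -4.0000+1.7321i

X = [-1, -4.0000-1.7321i, -4.0000-1.7321i, 11, -4.0000+1.7321i, -4.0000+1.7321i]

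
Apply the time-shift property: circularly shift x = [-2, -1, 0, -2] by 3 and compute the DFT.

Time shift by 3: X_shifted[k] = ω_4^(3k) · X[k]
Shifted x = [-1, 0, -2, -2]

DFT(x[n-3]) = [-5, 1-2i, -1, 1+2i]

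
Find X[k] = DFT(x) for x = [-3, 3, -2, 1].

X[k] = Σ(n=0 to 3) x[n] · ω_4^(nk)
where ω_4 = e^(-2πi/4)

Computing each X[k]:
X[0] = -1
X[1] = -1-2i
X[2] = -9
X[3] = -1+2i

X = [-1, -1-2i, -9, -1+2i]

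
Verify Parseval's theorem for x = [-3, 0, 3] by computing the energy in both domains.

Time domain:
Σ|x[n]|² = |-3|² + |0|² + |3|² = 18.0000

Frequency domain:
(1/3)Σ|X[k]|² = (1/3)(|0|² + |-4.5000+2.5981i|² + |-4.5000-2.5981i|²) = (1/3)·54.0000 = 18.0000

Both sides agree, confirming Parseval's theorem.

Σ|x[n]|² = (1/N)Σ|X[k]|² = 18.0000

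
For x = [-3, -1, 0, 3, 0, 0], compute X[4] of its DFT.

X[4] = Σ(n=0 to 5) x[n] · ω_6^(4n) where ω_6 = e^(-2πi/6)
= (-3)·ω_6^0 + (-1)·ω_6^4 + (0)·ω_6^8 + (3)·ω_6^12 + (0)·ω_6^16 + (0)·ω_6^20

X[4] = 0.5000-0.8660i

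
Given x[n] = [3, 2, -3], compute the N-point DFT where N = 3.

X[k] = Σ(n=0 to 2) x[n] · ω_3^(nk)
where ω_3 = e^(-2πi/3)

Computing each X[k]:
X[0] = 2
X[1] = 3.5000-4.3301i
X[2] = 3.5000+4.3301i

X = [2, 3.5000-4.3301i, 3.5000+4.3301i]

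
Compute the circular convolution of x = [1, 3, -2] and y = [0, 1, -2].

(x ⊛ y)[n] = Σ(m=0 to 2) x[m] · y[(n-m) mod 3]

Computing each output sample:
(x ⊛ y)[0] = -8
(x ⊛ y)[1] = 5
(x ⊛ y)[2] = 1

x ⊛ y = [-8, 5, 1]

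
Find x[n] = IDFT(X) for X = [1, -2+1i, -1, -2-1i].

x[n] = (1/4) Σ(k=0 to 3) X[k] · e^(2πikn/4)

Computing each x[n]:
x[0] = -1
x[1] = 0
x[2] = 1
x[3] = 1

x = [-1, 0, 1, 1]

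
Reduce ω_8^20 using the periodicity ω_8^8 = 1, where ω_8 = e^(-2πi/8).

Since ω_8^8 = 1, powers reduce modulo 8.
20 mod 8 = 4
So ω_8^20 = ω_8^4 = e^(-2πi·4/8)

ω_8^20 = ω_8^4 = -1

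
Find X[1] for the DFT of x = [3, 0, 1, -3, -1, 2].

X[1] = Σ(n=0 to 5) x[n] · ω_6^(1n) where ω_6 = e^(-2πi/6)
= (3)·ω_6^0 + (0)·ω_6^1 + (1)·ω_6^2 + (-3)·ω_6^3 + (-1)·ω_6^4 + (2)·ω_6^5

X[1] = 7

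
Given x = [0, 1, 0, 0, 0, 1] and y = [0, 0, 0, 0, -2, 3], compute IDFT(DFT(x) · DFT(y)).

(x ⊛ y)[n] = Σ(m=0 to 5) x[m] · y[(n-m) mod 6]

Computing each output sample:
(x ⊛ y)[0] = 3
(x ⊛ y)[1] = 0
(x ⊛ y)[2] = 0
(x ⊛ y)[3] = -2
(x ⊛ y)[4] = 3
(x ⊛ y)[5] = -2

x ⊛ y = [3, 0, 0, -2, 3, -2]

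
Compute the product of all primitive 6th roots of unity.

The primitive 6th roots of unity are ω_6^k for k coprime to 6: k ∈ {1, 5}
Their product equals the constant term of the cyclotomic polynomial Φ_6(x) up to sign.
For n ≥ 3, the product of all primitive nth roots of unity is 1. (For n=1 it is 1; for n=2 it is -1.)

1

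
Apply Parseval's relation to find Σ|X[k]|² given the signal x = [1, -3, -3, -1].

Parseval: Σ|x[n]|² = (1/N)Σ|X[k]|², so Σ|X[k]|² = N·Σ|x[n]|² = 4·20.0000

Σ|X[k]|² = N·Σ|x[n]|² = 4·20.0000 = 80.0000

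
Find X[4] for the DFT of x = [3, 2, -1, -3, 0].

X[4] = Σ(n=0 to 4) x[n] · ω_5^(4n) where ω_5 = e^(-2πi/5)
= (3)·ω_5^0 + (2)·ω_5^4 + (-1)·ω_5^8 + (-3)·ω_5^12 + (0)·ω_5^16

X[4] = 6.8541+3.0777i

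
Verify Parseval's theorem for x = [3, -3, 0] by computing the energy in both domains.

Time domain:
Σ|x[n]|² = |3|² + |-3|² + |0|² = 18.0000

Frequency domain:
(1/3)Σ|X[k]|² = (1/3)(|0|² + |4.5000+2.5981i|² + |4.5000-2.5981i|²) = (1/3)·54.0000 = 18.0000

Both sides agree, confirming Parseval's theorem.

Σ|x[n]|² = (1/N)Σ|X[k]|² = 18.0000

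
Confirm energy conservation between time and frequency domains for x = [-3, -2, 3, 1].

Time domain:
Σ|x[n]|² = |-3|² + |-2|² + |3|² + |1|² = 23.0000

Frequency domain:
(1/4)Σ|X[k]|² = (1/4)(|-1|² + |-6+3i|² + |1|² + |-6-3i|²) = (1/4)·92.0000 = 23.0000

Both sides agree, confirming Parseval's theorem.

Σ|x[n]|² = (1/N)Σ|X[k]|² = 23.0000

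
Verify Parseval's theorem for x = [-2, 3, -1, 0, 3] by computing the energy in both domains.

Time domain:
Σ|x[n]|² = |-2|² + |3|² + |-1|² + |0|² + |3|² = 23.0000

Frequency domain:
(1/5)Σ|X[k]|² = (1/5)(|3|² + |0.6631+0.5878i|² + |-7.1631-0.9511i|² + |-7.1631+0.9511i|² + |0.6631-0.5878i|²) = (1/5)·115.0000 = 23.0000

Both sides agree, confirming Parseval's theorem.

Σ|x[n]|² = (1/N)Σ|X[k]|² = 23.0000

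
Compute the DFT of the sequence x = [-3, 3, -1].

X[k] = Σ(n=0 to 2) x[n] · ω_3^(nk)
where ω_3 = e^(-2πi/3)

Computing each X[k]:
X[0] = -1
X[1] = -4.0000-3.4641i
X[2] = -4.0000+3.4641i

X = [-1, -4.0000-3.4641i, -4.0000+3.4641i]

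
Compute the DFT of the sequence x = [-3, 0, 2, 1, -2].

X[k] = Σ(n=0 to 4) x[n] · ω_5^(nk)
where ω_5 = e^(-2πi/5)

Computing each X[k]:
X[0] = -2
X[1] = -6.0451-2.4899i
X[2] = -0.4549-0.2245i
X[3] = -0.4549+0.2245i
X[4] = -6.0451+2.4899i

X = [-2, -6.0451-2.4899i, -0.4549-0.2245i, -0.4549+0.2245i, -6.0451+2.4899i]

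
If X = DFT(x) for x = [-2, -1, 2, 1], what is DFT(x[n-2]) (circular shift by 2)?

Time shift by 2: X_shifted[k] = ω_4^(2k) · X[k]
Shifted x = [2, 1, -2, -1]

DFT(x[n-2]) = [0, 4-2i, 0, 4+2i]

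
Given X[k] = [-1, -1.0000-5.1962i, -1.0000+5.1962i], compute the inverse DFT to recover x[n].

x[n] = (1/3) Σ(k=0 to 2) X[k] · e^(2πikn/3)

Computing each x[n]:
x[0] = -1
x[1] = 3
x[2] = -3

x = [-1, 3, -3]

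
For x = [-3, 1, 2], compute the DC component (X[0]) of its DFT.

X[0] = Σ(n=0 to 2) x[n] · ω_3^0 = Σ x[n]
= (-3) + (1) + (2)

X[0] = 0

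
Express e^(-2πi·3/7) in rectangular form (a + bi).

ω_7^3 = e^(-2πi·3/7)
= cos(-2π·3/7) + i·sin(-2π·3/7)
= cos(-6π/7) + i·sin(-6π/7)

ω_7^3 = cos(-6π/7) + i·sin(-6π/7) = -0.9010-0.4339i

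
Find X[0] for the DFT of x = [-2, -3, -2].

X[0] = Σ(n=0 to 2) x[n] · ω_3^0 = Σ x[n]
= (-2) + (-3) + (-2)

X[0] = -7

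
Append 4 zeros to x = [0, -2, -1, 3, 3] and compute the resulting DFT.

Original 5-point DFT: [3, -1.3090+7.1064i, -0.1910-0.8653i, -0.1910+0.8653i, -1.3090-7.1064i]
Zero-padded 9-point DFT provides frequency interpolation.

DFT_9([x, 0, ...]) = [3, -6.0248-1.3538i, 1.3905+6.8381i, 3.0000-1.7321i, 0.1343+0.3976i, 0.1343-0.3976i, 3.0000+1.7321i, 1.3905-6.8381i, -6.0248+1.3538i]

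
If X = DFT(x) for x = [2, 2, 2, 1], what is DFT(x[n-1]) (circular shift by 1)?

Time shift by 1: X_shifted[k] = ω_4^(1k) · X[k]
Shifted x = [1, 2, 2, 2]

DFT(x[n-1]) = [7, -1, -1, -1]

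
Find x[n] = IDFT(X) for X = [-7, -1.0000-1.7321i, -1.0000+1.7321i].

x[n] = (1/3) Σ(k=0 to 2) X[k] · e^(2πikn/3)

Computing each x[n]:
x[0] = -3
x[1] = -1
x[2] = -3

x = [-3, -1, -3]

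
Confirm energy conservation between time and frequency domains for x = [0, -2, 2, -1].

Time domain:
Σ|x[n]|² = |0|² + |-2|² + |2|² + |-1|² = 9.0000

Frequency domain:
(1/4)Σ|X[k]|² = (1/4)(|-1|² + |-2+1i|² + |5|² + |-2-1i|²) = (1/4)·36.0000 = 9.0000

Both sides agree, confirming Parseval's theorem.

Σ|x[n]|² = (1/N)Σ|X[k]|² = 9.0000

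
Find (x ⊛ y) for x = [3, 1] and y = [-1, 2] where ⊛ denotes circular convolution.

(x ⊛ y)[n] = Σ(m=0 to 1) x[m] · y[(n-m) mod 2]

Computing each output sample:
(x ⊛ y)[0] = -1
(x ⊛ y)[1] = 5

x ⊛ y = [-1, 5]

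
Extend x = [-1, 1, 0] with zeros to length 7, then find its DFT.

Original 3-point DFT: [0, -1.5000-0.8660i, -1.5000+0.8660i]
Zero-padded 7-point DFT provides frequency interpolation.

DFT_7([x, 0, ...]) = [0, -0.3765-0.7818i, -1.2225-0.9749i, -1.9010-0.4339i, -1.9010+0.4339i, -1.2225+0.9749i, -0.3765+0.7818i]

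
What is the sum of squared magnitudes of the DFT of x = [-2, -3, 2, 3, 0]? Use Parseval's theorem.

Parseval: Σ|x[n]|² = (1/N)Σ|X[k]|², so Σ|X[k]|² = N·Σ|x[n]|² = 5·26.0000

Σ|X[k]|² = N·Σ|x[n]|² = 5·26.0000 = 130.0000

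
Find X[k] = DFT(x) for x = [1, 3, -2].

X[k] = Σ(n=0 to 2) x[n] · ω_3^(nk)
where ω_3 = e^(-2πi/3)

Computing each X[k]:
X[0] = 2
X[1] = 0.5000-4.3301i
X[2] = 0.5000+4.3301i

X = [2, 0.5000-4.3301i, 0.5000+4.3301i]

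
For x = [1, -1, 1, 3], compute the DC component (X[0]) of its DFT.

X[0] = Σ(n=0 to 3) x[n] · ω_4^0 = Σ x[n]
= (1) + (-1) + (1) + (3)

X[0] = 4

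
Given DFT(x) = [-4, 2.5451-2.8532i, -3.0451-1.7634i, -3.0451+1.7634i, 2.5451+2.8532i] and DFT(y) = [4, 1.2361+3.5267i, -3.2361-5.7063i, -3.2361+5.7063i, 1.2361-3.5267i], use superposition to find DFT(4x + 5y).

By linearity: DFT(4x + 5y) = 4·DFT(x) + 5·DFT(y)
= 4·[-4, 2.5451-2.8532i, -3.0451-1.7634i, -3.0451+1.7634i, 2.5451+2.8532i] + 5·[4, 1.2361+3.5267i, -3.2361-5.7063i, -3.2361+5.7063i, 1.2361-3.5267i]

Computing element-wise:
Z[0] = 4·(-4) + 5·(4) = 4
Z[1] = 4·(2.5451-2.8532i) + 5·(1.2361+3.5267i) = 16.3609+6.2207i
Z[2] = 4·(-3.0451-1.7634i) + 5·(-3.2361-5.7063i) = -28.3609-35.5851i
Z[3] = 4·(-3.0451+1.7634i) + 5·(-3.2361+5.7063i) = -28.3609+35.5851i
Z[4] = 4·(2.5451+2.8532i) + 5·(1.2361-3.5267i) = 16.3609-6.2207i

DFT(4x + 5y) = 4·X + 5·Y = [4, 16.3609+6.2207i, -28.3609-35.5851i, -28.3609+35.5851i, 16.3609-6.2207i]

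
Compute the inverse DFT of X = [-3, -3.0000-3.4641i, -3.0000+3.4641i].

x[n] = (1/3) Σ(k=0 to 2) X[k] · e^(2πikn/3)

Computing each x[n]:
x[0] = -3
x[1] = 2
x[2] = -2

x = [-3, 2, -2]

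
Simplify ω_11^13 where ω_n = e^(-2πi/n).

Since ω_11^11 = 1, powers reduce modulo 11.
13 mod 11 = 2
So ω_11^13 = ω_11^2 = e^(-2πi·2/11)

ω_11^13 = ω_11^2 = 0.4154-0.9096i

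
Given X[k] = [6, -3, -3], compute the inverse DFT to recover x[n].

x[n] = (1/3) Σ(k=0 to 2) X[k] · e^(2πikn/3)

Computing each x[n]:
x[0] = 0
x[1] = 3
x[2] = 3

x = [0, 3, 3]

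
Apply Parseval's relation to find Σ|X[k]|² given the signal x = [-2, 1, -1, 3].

Parseval: Σ|x[n]|² = (1/N)Σ|X[k]|², so Σ|X[k]|² = N·Σ|x[n]|² = 4·15.0000

Σ|X[k]|² = N·Σ|x[n]|² = 4·15.0000 = 60.0000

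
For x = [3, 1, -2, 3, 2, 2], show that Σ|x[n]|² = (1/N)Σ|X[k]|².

Time domain:
Σ|x[n]|² = |3|² + |1|² + |-2|² + |3|² + |2|² + |2|² = 31.0000

Frequency domain:
(1/6)Σ|X[k]|² = (1/6)(|9|² + |1.5000+4.3301i|² + |4.5000-2.5981i|² + |-3|² + |4.5000+2.5981i|² + |1.5000-4.3301i|²) = (1/6)·186.0000 = 31.0000

Both sides agree, confirming Parseval's theorem.

Σ|x[n]|² = (1/N)Σ|X[k]|² = 31.0000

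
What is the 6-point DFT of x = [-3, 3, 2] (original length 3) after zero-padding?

Original 3-point DFT: [2, -5.5000-0.8660i, -5.5000+0.8660i]
Zero-padded 6-point DFT provides frequency interpolation.

DFT_6([x, 0, ...]) = [2, -2.5000-4.3301i, -5.5000-0.8660i, -4, -5.5000+0.8660i, -2.5000+4.3301i]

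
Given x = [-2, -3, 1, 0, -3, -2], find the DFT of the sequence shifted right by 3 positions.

Time shift by 3: X_shifted[k] = ω_6^(3k) · X[k]
Shifted x = [0, -3, -2, -2, -3, 1]

DFT(x[n-3]) = [-9, 3.5000+2.5981i, 1.5000+4.3301i, -1, 1.5000-4.3301i, 3.5000-2.5981i]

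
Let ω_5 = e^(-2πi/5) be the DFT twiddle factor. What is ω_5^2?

ω_5^2 = e^(-2πi·2/5)
= cos(-2π·2/5) + i·sin(-2π·2/5)
= cos(-4π/5) + i·sin(-4π/5)

ω_5^2 = cos(-4π/5) + i·sin(-4π/5) = -0.8090-0.5878i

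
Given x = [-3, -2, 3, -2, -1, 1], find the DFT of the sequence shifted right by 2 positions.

Time shift by 2: X_shifted[k] = ω_6^(2k) · X[k]
Shifted x = [-1, 1, -3, -2, 3, -2]

DFT(x[n-2]) = [-4, 0.5000+2.5981i, -2.5000-7.7942i, 2, -2.5000+7.7942i, 0.5000-2.5981i]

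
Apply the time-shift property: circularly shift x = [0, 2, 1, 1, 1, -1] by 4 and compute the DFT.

Time shift by 4: X_shifted[k] = ω_6^(4k) · X[k]
Shifted x = [1, 1, 1, -1, 0, 2]

DFT(x[n-4]) = [4, 3, -2.0000+1.7321i, 0, -2.0000-1.7321i, 3]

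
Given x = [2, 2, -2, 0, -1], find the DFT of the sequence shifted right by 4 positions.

Time shift by 4: X_shifted[k] = ω_5^(4k) · X[k]
Shifted x = [2, -2, 0, -1, 2]

DFT(x[n-4]) = [1, 2.8090+3.2164i, 1.6910+3.3022i, 1.6910-3.3022i, 2.8090-3.2164i]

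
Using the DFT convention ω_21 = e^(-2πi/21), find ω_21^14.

ω_21^14 = e^(-2πi·14/21)
= cos(-2π·14/21) + i·sin(-2π·14/21)
= cos(-28π/21) + i·sin(-28π/21)

ω_21^14 = cos(-28π/21) + i·sin(-28π/21) = -0.5000+0.8660i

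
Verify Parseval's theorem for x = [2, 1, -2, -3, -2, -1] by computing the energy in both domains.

Time domain:
Σ|x[n]|² = |2|² + |1|² + |-2|² + |-3|² + |-2|² + |-1|² = 23.0000

Frequency domain:
(1/6)Σ|X[k]|² = (1/6)(|-5|² + |7.0000-1.7321i|² + |1.0000-1.7321i|² + |1|² + |1.0000+1.7321i|² + |7.0000+1.7321i|²) = (1/6)·138.0000 = 23.0000

Both sides agree, confirming Parseval's theorem.

Σ|x[n]|² = (1/N)Σ|X[k]|² = 23.0000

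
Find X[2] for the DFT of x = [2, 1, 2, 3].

X[2] = Σ(n=0 to 3) x[n] · ω_4^(2n) where ω_4 = e^(-2πi/4)
= (2)·ω_4^0 + (1)·ω_4^2 + (2)·ω_4^4 + (3)·ω_4^6

X[2] = 0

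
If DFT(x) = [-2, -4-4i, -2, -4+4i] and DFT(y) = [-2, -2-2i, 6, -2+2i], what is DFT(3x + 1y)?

By linearity: DFT(3x + 1y) = 3·DFT(x) + 1·DFT(y)
= 3·[-2, -4-4i, -2, -4+4i] + 1·[-2, -2-2i, 6, -2+2i]

Computing element-wise:
Z[0] = 3·(-2) + 1·(-2) = -8
Z[1] = 3·(-4-4i) + 1·(-2-2i) = -14-14i
Z[2] = 3·(-2) + 1·(6) = 0
Z[3] = 3·(-4+4i) + 1·(-2+2i) = -14+14i

DFT(3x + 1y) = 3·X + 1·Y = [-8, -14-14i, 0, -14+14i]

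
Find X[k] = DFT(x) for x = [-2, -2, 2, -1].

X[k] = Σ(n=0 to 3) x[n] · ω_4^(nk)
where ω_4 = e^(-2πi/4)

Computing each X[k]:
X[0] = -3
X[1] = -4+1i
X[2] = 3
X[3] = -4-1i

X = [-3, -4+1i, 3, -4-1i]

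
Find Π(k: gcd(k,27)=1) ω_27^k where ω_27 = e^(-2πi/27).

The primitive 27th roots of unity are ω_27^k for k coprime to 27: k ∈ {1, 2, 4, 5, 7, 8, 10, 11, 13, 14, 16, 17, 19, 20, 22, 23, 25, 26}
Their product equals the constant term of the cyclotomic polynomial Φ_27(x) up to sign.
For n ≥ 3, the product of all primitive nth roots of unity is 1. (For n=1 it is 1; for n=2 it is -1.)

1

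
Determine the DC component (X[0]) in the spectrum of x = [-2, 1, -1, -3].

X[0] = Σ(n=0 to 3) x[n] · ω_4^0 = Σ x[n]
= (-2) + (1) + (-1) + (-3)

X[0] = -5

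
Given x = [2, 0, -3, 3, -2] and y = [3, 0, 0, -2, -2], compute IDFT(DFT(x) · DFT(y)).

(x ⊛ y)[n] = Σ(m=0 to 4) x[m] · y[(n-m) mod 5]

Computing each output sample:
(x ⊛ y)[0] = 12
(x ⊛ y)[1] = 0
(x ⊛ y)[2] = -11
(x ⊛ y)[3] = 9
(x ⊛ y)[4] = -10

x ⊛ y = [12, 0, -11, 9, -10]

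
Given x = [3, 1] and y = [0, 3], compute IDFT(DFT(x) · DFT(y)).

(x ⊛ y)[n] = Σ(m=0 to 1) x[m] · y[(n-m) mod 2]

Computing each output sample:
(x ⊛ y)[0] = 3
(x ⊛ y)[1] = 9

x ⊛ y = [3, 9]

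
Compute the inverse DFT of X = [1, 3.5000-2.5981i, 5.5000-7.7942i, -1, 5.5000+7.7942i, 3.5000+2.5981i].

x[n] = (1/6) Σ(k=0 to 5) X[k] · e^(2πikn/6)

Computing each x[n]:
x[0] = 3
x[1] = 3
x[2] = -3
x[3] = 1
x[4] = 0
x[5] = -3

x = [3, 3, -3, 1, 0, -3]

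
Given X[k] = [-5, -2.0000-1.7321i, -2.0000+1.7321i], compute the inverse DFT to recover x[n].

x[n] = (1/3) Σ(k=0 to 2) X[k] · e^(2πikn/3)

Computing each x[n]:
x[0] = -3
x[1] = 0
x[2] = -2

x = [-3, 0, -2]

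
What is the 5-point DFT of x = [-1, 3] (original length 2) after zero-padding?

Original 2-point DFT: [2, -4]
Zero-padded 5-point DFT provides frequency interpolation.

DFT_5([x, 0, ...]) = [2, -0.0729-2.8532i, -3.4271-1.7634i, -3.4271+1.7634i, -0.0729+2.8532i]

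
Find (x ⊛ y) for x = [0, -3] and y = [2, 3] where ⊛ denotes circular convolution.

(x ⊛ y)[n] = Σ(m=0 to 1) x[m] · y[(n-m) mod 2]

Computing each output sample:
(x ⊛ y)[0] = -9
(x ⊛ y)[1] = -6

x ⊛ y = [-9, -6]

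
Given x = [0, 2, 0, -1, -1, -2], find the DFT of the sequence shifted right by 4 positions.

Time shift by 4: X_shifted[k] = ω_6^(4k) · X[k]
Shifted x = [0, -1, -1, -2, 0, 2]

DFT(x[n-4]) = [-2, 3.0000+3.4641i, -2.0000+1.7321i, 0, -2.0000-1.7321i, 3.0000-3.4641i]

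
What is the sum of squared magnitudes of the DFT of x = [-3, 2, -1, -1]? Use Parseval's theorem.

Parseval: Σ|x[n]|² = (1/N)Σ|X[k]|², so Σ|X[k]|² = N·Σ|x[n]|² = 4·15.0000

Σ|X[k]|² = N·Σ|x[n]|² = 4·15.0000 = 60.0000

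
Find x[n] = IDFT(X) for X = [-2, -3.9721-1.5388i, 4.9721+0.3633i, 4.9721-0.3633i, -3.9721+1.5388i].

x[n] = (1/5) Σ(k=0 to 4) X[k] · e^(2πikn/5)

Computing each x[n]:
x[0] = 0
x[1] = -2
x[2] = 2
x[3] = 1
x[4] = -3

x = [0, -2, 2, 1, -3]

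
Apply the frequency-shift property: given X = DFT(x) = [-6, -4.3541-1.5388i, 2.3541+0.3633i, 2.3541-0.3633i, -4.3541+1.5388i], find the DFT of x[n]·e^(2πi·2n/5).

Modulation property: DFT(ω_5^(-2n)·x[n]) = X[(k-2) mod 5], so circularly shift X by 2 positions.

X[k-2] = [2.3541-0.3633i, -4.3541+1.5388i, -6, -4.3541-1.5388i, 2.3541+0.3633i]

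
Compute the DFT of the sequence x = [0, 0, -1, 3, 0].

X[k] = Σ(n=0 to 4) x[n] · ω_5^(nk)
where ω_5 = e^(-2πi/5)

Computing each X[k]:
X[0] = 2
X[1] = -1.6180+2.3511i
X[2] = 0.6180-3.8042i
X[3] = 0.6180+3.8042i
X[4] = -1.6180-2.3511i

X = [2, -1.6180+2.3511i, 0.6180-3.8042i, 0.6180+3.8042i, -1.6180-2.3511i]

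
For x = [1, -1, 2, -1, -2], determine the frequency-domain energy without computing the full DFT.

Parseval: Σ|x[n]|² = (1/N)Σ|X[k]|², so Σ|X[k]|² = N·Σ|x[n]|² = 5·11.0000

Σ|X[k]|² = N·Σ|x[n]|² = 5·11.0000 = 55.0000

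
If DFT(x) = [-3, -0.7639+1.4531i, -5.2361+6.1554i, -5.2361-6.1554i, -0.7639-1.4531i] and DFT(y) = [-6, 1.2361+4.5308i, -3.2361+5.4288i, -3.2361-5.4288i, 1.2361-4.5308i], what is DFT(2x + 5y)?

By linearity: DFT(2x + 5y) = 2·DFT(x) + 5·DFT(y)
= 2·[-3, -0.7639+1.4531i, -5.2361+6.1554i, -5.2361-6.1554i, -0.7639-1.4531i] + 5·[-6, 1.2361+4.5308i, -3.2361+5.4288i, -3.2361-5.4288i, 1.2361-4.5308i]

Computing element-wise:
Z[0] = 2·(-3) + 5·(-6) = -36
Z[1] = 2·(-0.7639+1.4531i) + 5·(1.2361+4.5308i) = 4.6527+25.5602i
Z[2] = 2·(-5.2361+6.1554i) + 5·(-3.2361+5.4288i) = -26.6527+39.4548i
Z[3] = 2·(-5.2361-6.1554i) + 5·(-3.2361-5.4288i) = -26.6527-39.4548i
Z[4] = 2·(-0.7639-1.4531i) + 5·(1.2361-4.5308i) = 4.6527-25.5602i

DFT(2x + 5y) = 2·X + 5·Y = [-36, 4.6527+25.5602i, -26.6527+39.4548i, -26.6527-39.4548i, 4.6527-25.5602i]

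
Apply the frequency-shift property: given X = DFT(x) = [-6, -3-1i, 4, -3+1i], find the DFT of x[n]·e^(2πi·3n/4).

Modulation property: DFT(ω_4^(-3n)·x[n]) = X[(k-3) mod 4], so circularly shift X by 3 positions.

X[k-3] = [-3-1i, 4, -3+1i, -6]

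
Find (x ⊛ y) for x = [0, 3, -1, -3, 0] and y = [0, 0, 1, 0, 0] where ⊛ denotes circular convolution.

(x ⊛ y)[n] = Σ(m=0 to 4) x[m] · y[(n-m) mod 5]

Computing each output sample:
(x ⊛ y)[0] = -3
(x ⊛ y)[1] = 0
(x ⊛ y)[2] = 0
(x ⊛ y)[3] = 3
(x ⊛ y)[4] = -1

x ⊛ y = [-3, 0, 0, 3, -1]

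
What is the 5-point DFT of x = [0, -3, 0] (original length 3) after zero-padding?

Original 3-point DFT: [-3, 1.5000+2.5981i, 1.5000-2.5981i]
Zero-padded 5-point DFT provides frequency interpolation.

DFT_5([x, 0, ...]) = [-3, -0.9271+2.8532i, 2.4271+1.7634i, 2.4271-1.7634i, -0.9271-2.8532i]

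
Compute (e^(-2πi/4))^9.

Since ω_4^4 = 1, powers reduce modulo 4.
9 mod 4 = 1
So ω_4^9 = ω_4^1 = e^(-2πi·1/4)

ω_4^9 = ω_4^1 = -1i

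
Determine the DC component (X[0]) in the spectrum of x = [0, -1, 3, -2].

X[0] = Σ(n=0 to 3) x[n] · ω_4^0 = Σ x[n]
= (0) + (-1) + (3) + (-2)

X[0] = 0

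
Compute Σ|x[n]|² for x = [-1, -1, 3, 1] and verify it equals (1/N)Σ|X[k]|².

Time domain:
Σ|x[n]|² = |-1|² + |-1|² + |3|² + |1|² = 12.0000

Frequency domain:
(1/4)Σ|X[k]|² = (1/4)(|2|² + |-4+2i|² + |2|² + |-4-2i|²) = (1/4)·48.0000 = 12.0000

Both sides agree, confirming Parseval's theorem.

Σ|x[n]|² = (1/N)Σ|X[k]|² = 12.0000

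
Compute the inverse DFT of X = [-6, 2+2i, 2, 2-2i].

x[n] = (1/4) Σ(k=0 to 3) X[k] · e^(2πikn/4)

Computing each x[n]:
x[0] = 0
x[1] = -3
x[2] = -2
x[3] = -1

x = [0, -3, -2, -1]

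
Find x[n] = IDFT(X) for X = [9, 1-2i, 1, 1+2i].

x[n] = (1/4) Σ(k=0 to 3) X[k] · e^(2πikn/4)

Computing each x[n]:
x[0] = 3
x[1] = 3
x[2] = 2
x[3] = 1

x = [3, 3, 2, 1]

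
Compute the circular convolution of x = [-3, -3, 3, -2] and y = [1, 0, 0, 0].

(x ⊛ y)[n] = Σ(m=0 to 3) x[m] · y[(n-m) mod 4]

Computing each output sample:
(x ⊛ y)[0] = -3
(x ⊛ y)[1] = -3
(x ⊛ y)[2] = 3
(x ⊛ y)[3] = -2

x ⊛ y = [-3, -3, 3, -2]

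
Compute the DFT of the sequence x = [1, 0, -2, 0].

X[k] = Σ(n=0 to 3) x[n] · ω_4^(nk)
where ω_4 = e^(-2πi/4)

Computing each X[k]:
X[0] = -1
X[1] = 3
X[2] = -1
X[3] = 3

X = [-1, 3, -1, 3]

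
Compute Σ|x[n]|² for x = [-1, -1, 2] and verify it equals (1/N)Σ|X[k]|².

Time domain:
Σ|x[n]|² = |-1|² + |-1|² + |2|² = 6.0000

Frequency domain:
(1/3)Σ|X[k]|² = (1/3)(|0|² + |-1.5000+2.5981i|² + |-1.5000-2.5981i|²) = (1/3)·18.0000 = 6.0000

Both sides agree, confirming Parseval's theorem.

Σ|x[n]|² = (1/N)Σ|X[k]|² = 6.0000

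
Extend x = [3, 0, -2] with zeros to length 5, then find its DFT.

Original 3-point DFT: [1, 4.0000-1.7321i, 4.0000+1.7321i]
Zero-padded 5-point DFT provides frequency interpolation.

DFT_5([x, 0, ...]) = [1, 4.6180+1.1756i, 2.3820-1.9021i, 2.3820+1.9021i, 4.6180-1.1756i]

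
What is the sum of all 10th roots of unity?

Sum of all nth roots of unity equals 0 for n > 1 (geometric series with r ≠ 1).

0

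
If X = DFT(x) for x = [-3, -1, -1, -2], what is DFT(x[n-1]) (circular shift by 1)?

Time shift by 1: X_shifted[k] = ω_4^(1k) · X[k]
Shifted x = [-2, -3, -1, -1]

DFT(x[n-1]) = [-7, -1+2i, 1, -1-2i]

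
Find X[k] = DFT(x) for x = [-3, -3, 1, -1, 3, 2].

X[k] = Σ(n=0 to 5) x[n] · ω_6^(nk)
where ω_6 = e^(-2πi/6)

Computing each X[k]:
X[0] = -1
X[1] = -4.5000+6.0622i
X[2] = -5.5000+2.5981i
X[3] = 3
X[4] = -5.5000-2.5981i
X[5] = -4.5000-6.0622i

X = [-1, -4.5000+6.0622i, -5.5000+2.5981i, 3, -5.5000-2.5981i, -4.5000-6.0622i]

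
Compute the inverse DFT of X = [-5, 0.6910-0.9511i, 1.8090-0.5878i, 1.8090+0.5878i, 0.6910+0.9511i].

x[n] = (1/5) Σ(k=0 to 4) X[k] · e^(2πikn/5)

Computing each x[n]:
x[0] = 0
x[1] = -1
x[2] = -1
x[3] = -1
x[4] = -2

x = [0, -1, -1, -1, -2]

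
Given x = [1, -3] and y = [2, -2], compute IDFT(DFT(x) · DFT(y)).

(x ⊛ y)[n] = Σ(m=0 to 1) x[m] · y[(n-m) mod 2]

Computing each output sample:
(x ⊛ y)[0] = 8
(x ⊛ y)[1] = -8

x ⊛ y = [8, -8]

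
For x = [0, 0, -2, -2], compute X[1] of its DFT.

X[1] = Σ(n=0 to 3) x[n] · ω_4^(1n) where ω_4 = e^(-2πi/4)
= (0)·ω_4^0 + (0)·ω_4^1 + (-2)·ω_4^2 + (-2)·ω_4^3

X[1] = 2-2i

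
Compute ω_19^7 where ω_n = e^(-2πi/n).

ω_19^7 = e^(-2πi·7/19)
= cos(-2π·7/19) + i·sin(-2π·7/19)
= cos(-14π/19) + i·sin(-14π/19)

ω_19^7 = cos(-14π/19) + i·sin(-14π/19) = -0.6773-0.7357i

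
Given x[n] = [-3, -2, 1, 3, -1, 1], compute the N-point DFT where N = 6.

X[k] = Σ(n=0 to 5) x[n] · ω_6^(nk)
where ω_6 = e^(-2πi/6)

Computing each X[k]:
X[0] = -1
X[1] = -6.5000+0.8660i
X[2] = 0.5000+4.3301i
X[3] = -5
X[4] = 0.5000-4.3301i
X[5] = -6.5000-0.8660i

X = [-1, -6.5000+0.8660i, 0.5000+4.3301i, -5, 0.5000-4.3301i, -6.5000-0.8660i]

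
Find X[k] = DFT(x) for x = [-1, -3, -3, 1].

X[k] = Σ(n=0 to 3) x[n] · ω_4^(nk)
where ω_4 = e^(-2πi/4)

Computing each X[k]:
X[0] = -6
X[1] = 2+4i
X[2] = -2
X[3] = 2-4i

X = [-6, 2+4i, -2, 2-4i]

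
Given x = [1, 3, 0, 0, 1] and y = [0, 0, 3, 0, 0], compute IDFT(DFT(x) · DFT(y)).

(x ⊛ y)[n] = Σ(m=0 to 4) x[m] · y[(n-m) mod 5]

Computing each output sample:
(x ⊛ y)[0] = 0
(x ⊛ y)[1] = 3
(x ⊛ y)[2] = 3
(x ⊛ y)[3] = 9
(x ⊛ y)[4] = 0

x ⊛ y = [0, 3, 3, 9, 0]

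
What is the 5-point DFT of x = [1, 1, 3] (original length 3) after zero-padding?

Original 3-point DFT: [5, -1.0000+1.7321i, -1.0000-1.7321i]
Zero-padded 5-point DFT provides frequency interpolation.

DFT_5([x, 0, ...]) = [5, -1.1180-2.7144i, 1.1180+2.2654i, 1.1180-2.2654i, -1.1180+2.7144i]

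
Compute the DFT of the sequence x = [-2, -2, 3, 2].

X[k] = Σ(n=0 to 3) x[n] · ω_4^(nk)
where ω_4 = e^(-2πi/4)

Computing each X[k]:
X[0] = 1
X[1] = -5+4i
X[2] = 1
X[3] = -5-4i

X = [1, -5+4i, 1, -5-4i]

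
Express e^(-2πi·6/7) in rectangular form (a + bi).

ω_7^6 = e^(-2πi·6/7)
= cos(-2π·6/7) + i·sin(-2π·6/7)
= cos(-12π/7) + i·sin(-12π/7)

ω_7^6 = cos(-12π/7) + i·sin(-12π/7) = 0.6235+0.7818i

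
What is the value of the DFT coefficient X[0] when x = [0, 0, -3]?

X[0] = Σ(n=0 to 2) x[n] · ω_3^0 = Σ x[n]
= (0) + (0) + (-3)

X[0] = -3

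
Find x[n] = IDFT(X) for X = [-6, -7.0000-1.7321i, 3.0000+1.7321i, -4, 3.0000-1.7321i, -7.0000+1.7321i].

x[n] = (1/6) Σ(k=0 to 5) X[k] · e^(2πikn/6)

Computing each x[n]:
x[0] = -3
x[1] = -2
x[2] = 0
x[3] = 3
x[4] = -2
x[5] = -2

x = [-3, -2, 0, 3, -2, -2]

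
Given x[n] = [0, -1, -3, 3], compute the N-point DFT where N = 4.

X[k] = Σ(n=0 to 3) x[n] · ω_4^(nk)
where ω_4 = e^(-2πi/4)

Computing each X[k]:
X[0] = -1
X[1] = 3+4i
X[2] = -5
X[3] = 3-4i

X = [-1, 3+4i, -5, 3-4i]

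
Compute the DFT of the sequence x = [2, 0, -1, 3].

X[k] = Σ(n=0 to 3) x[n] · ω_4^(nk)
where ω_4 = e^(-2πi/4)

Computing each X[k]:
X[0] = 4
X[1] = 3+3i
X[2] = -2
X[3] = 3-3i

X = [4, 3+3i, -2, 3-3i]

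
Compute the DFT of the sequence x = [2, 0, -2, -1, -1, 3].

X[k] = Σ(n=0 to 5) x[n] · ω_6^(nk)
where ω_6 = e^(-2πi/6)

Computing each X[k]:
X[0] = 1
X[1] = 6.0000+3.4641i
X[2] = 1.0000+1.7321i
X[3] = -3
X[4] = 1.0000-1.7321i
X[5] = 6.0000-3.4641i

X = [1, 6.0000+3.4641i, 1.0000+1.7321i, -3, 1.0000-1.7321i, 6.0000-3.4641i]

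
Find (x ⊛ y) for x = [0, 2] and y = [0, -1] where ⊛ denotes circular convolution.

(x ⊛ y)[n] = Σ(m=0 to 1) x[m] · y[(n-m) mod 2]

Computing each output sample:
(x ⊛ y)[0] = -2
(x ⊛ y)[1] = 0

x ⊛ y = [-2, 0]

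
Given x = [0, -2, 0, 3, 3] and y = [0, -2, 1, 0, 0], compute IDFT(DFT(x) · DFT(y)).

(x ⊛ y)[n] = Σ(m=0 to 4) x[m] · y[(n-m) mod 5]

Computing each output sample:
(x ⊛ y)[0] = -3
(x ⊛ y)[1] = 3
(x ⊛ y)[2] = 4
(x ⊛ y)[3] = -2
(x ⊛ y)[4] = -6

x ⊛ y = [-3, 3, 4, -2, -6]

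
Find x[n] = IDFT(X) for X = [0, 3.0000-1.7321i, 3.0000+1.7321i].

x[n] = (1/3) Σ(k=0 to 2) X[k] · e^(2πikn/3)

Computing each x[n]:
x[0] = 2
x[1] = 0
x[2] = -2

x = [2, 0, -2]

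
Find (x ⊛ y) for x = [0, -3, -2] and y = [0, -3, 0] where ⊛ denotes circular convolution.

(x ⊛ y)[n] = Σ(m=0 to 2) x[m] · y[(n-m) mod 3]

Computing each output sample:
(x ⊛ y)[0] = 6
(x ⊛ y)[1] = 0
(x ⊛ y)[2] = 9

x ⊛ y = [6, 0, 9]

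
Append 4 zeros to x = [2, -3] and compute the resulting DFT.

Original 2-point DFT: [-1, 5]
Zero-padded 6-point DFT provides frequency interpolation.

DFT_6([x, 0, ...]) = [-1, 0.5000+2.5981i, 3.5000+2.5981i, 5, 3.5000-2.5981i, 0.5000-2.5981i]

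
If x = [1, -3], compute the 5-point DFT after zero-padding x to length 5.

Original 2-point DFT: [-2, 4]
Zero-padded 5-point DFT provides frequency interpolation.

DFT_5([x, 0, ...]) = [-2, 0.0729+2.8532i, 3.4271+1.7634i, 3.4271-1.7634i, 0.0729-2.8532i]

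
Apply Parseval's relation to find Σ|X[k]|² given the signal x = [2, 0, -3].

Parseval: Σ|x[n]|² = (1/N)Σ|X[k]|², so Σ|X[k]|² = N·Σ|x[n]|² = 3·13.0000

Σ|X[k]|² = N·Σ|x[n]|² = 3·13.0000 = 39.0000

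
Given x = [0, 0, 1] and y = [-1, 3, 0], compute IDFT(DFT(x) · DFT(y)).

(x ⊛ y)[n] = Σ(m=0 to 2) x[m] · y[(n-m) mod 3]

Computing each output sample:
(x ⊛ y)[0] = 3
(x ⊛ y)[1] = 0
(x ⊛ y)[2] = -1

x ⊛ y = [3, 0, -1]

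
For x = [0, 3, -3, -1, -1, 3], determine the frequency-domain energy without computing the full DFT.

Parseval: Σ|x[n]|² = (1/N)Σ|X[k]|², so Σ|X[k]|² = N·Σ|x[n]|² = 6·29.0000

Σ|X[k]|² = N·Σ|x[n]|² = 6·29.0000 = 174.0000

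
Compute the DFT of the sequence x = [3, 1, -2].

X[k] = Σ(n=0 to 2) x[n] · ω_3^(nk)
where ω_3 = e^(-2πi/3)

Computing each X[k]:
X[0] = 2
X[1] = 3.5000-2.5981i
X[2] = 3.5000+2.5981i

X = [2, 3.5000-2.5981i, 3.5000+2.5981i]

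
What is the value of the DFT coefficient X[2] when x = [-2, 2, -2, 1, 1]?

X[2] = Σ(n=0 to 4) x[n] · ω_5^(2n) where ω_5 = e^(-2πi/5)
= (-2)·ω_5^0 + (2)·ω_5^2 + (-2)·ω_5^4 + (1)·ω_5^6 + (1)·ω_5^8

X[2] = -4.7361-3.4410i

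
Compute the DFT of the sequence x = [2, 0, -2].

X[k] = Σ(n=0 to 2) x[n] · ω_3^(nk)
where ω_3 = e^(-2πi/3)

Computing each X[k]:
X[0] = 0
X[1] = 3.0000-1.7321i
X[2] = 3.0000+1.7321i

X = [0, 3.0000-1.7321i, 3.0000+1.7321i]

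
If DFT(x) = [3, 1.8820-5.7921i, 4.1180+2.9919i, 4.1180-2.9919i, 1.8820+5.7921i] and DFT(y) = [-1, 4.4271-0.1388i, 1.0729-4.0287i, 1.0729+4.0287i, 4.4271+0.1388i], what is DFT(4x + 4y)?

By linearity: DFT(4x + 4y) = 4·DFT(x) + 4·DFT(y)
= 4·[3, 1.8820-5.7921i, 4.1180+2.9919i, 4.1180-2.9919i, 1.8820+5.7921i] + 4·[-1, 4.4271-0.1388i, 1.0729-4.0287i, 1.0729+4.0287i, 4.4271+0.1388i]

Computing element-wise:
Z[0] = 4·(3) + 4·(-1) = 8
Z[1] = 4·(1.8820-5.7921i) + 4·(4.4271-0.1388i) = 25.2364-23.7236i
Z[2] = 4·(4.1180+2.9919i) + 4·(1.0729-4.0287i) = 20.7636-4.1472i
Z[3] = 4·(4.1180-2.9919i) + 4·(1.0729+4.0287i) = 20.7636+4.1472i
Z[4] = 4·(1.8820+5.7921i) + 4·(4.4271+0.1388i) = 25.2364+23.7236i

DFT(4x + 4y) = 4·X + 4·Y = [8, 25.2364-23.7236i, 20.7636-4.1472i, 20.7636+4.1472i, 25.2364+23.7236i]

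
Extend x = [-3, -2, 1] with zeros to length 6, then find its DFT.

Original 3-point DFT: [-4, -2.5000+2.5981i, -2.5000-2.5981i]
Zero-padded 6-point DFT provides frequency interpolation.

DFT_6([x, 0, ...]) = [-4, -4.5000+0.8660i, -2.5000+2.5981i, 0, -2.5000-2.5981i, -4.5000-0.8660i]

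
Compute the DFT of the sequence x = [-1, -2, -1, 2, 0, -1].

X[k] = Σ(n=0 to 5) x[n] · ω_6^(nk)
where ω_6 = e^(-2πi/6)

Computing each X[k]:
X[0] = -3
X[1] = -4.0000+1.7321i
X[2] = 3
X[3] = -1
X[4] = 3
X[5] = -4.0000-1.7321i

X = [-3, -4.0000+1.7321i, 3, -1, 3, -4.0000-1.7321i]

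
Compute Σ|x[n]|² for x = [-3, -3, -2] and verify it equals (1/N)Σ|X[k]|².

Time domain:
Σ|x[n]|² = |-3|² + |-3|² + |-2|² = 22.0000

Frequency domain:
(1/3)Σ|X[k]|² = (1/3)(|-8|² + |-0.5000+0.8660i|² + |-0.5000-0.8660i|²) = (1/3)·66.0000 = 22.0000

Both sides agree, confirming Parseval's theorem.

Σ|x[n]|² = (1/N)Σ|X[k]|² = 22.0000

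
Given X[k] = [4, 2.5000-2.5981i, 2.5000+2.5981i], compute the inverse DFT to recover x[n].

x[n] = (1/3) Σ(k=0 to 2) X[k] · e^(2πikn/3)

Computing each x[n]:
x[0] = 3
x[1] = 2
x[2] = -1

x = [3, 2, -1]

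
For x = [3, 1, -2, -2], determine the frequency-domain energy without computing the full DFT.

Parseval: Σ|x[n]|² = (1/N)Σ|X[k]|², so Σ|X[k]|² = N·Σ|x[n]|² = 4·18.0000

Σ|X[k]|² = N·Σ|x[n]|² = 4·18.0000 = 72.0000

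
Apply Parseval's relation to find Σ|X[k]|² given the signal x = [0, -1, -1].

Parseval: Σ|x[n]|² = (1/N)Σ|X[k]|², so Σ|X[k]|² = N·Σ|x[n]|² = 3·2.0000

Σ|X[k]|² = N·Σ|x[n]|² = 3·2.0000 = 6.0000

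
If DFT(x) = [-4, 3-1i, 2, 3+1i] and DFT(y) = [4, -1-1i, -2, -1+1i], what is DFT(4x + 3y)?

By linearity: DFT(4x + 3y) = 4·DFT(x) + 3·DFT(y)
= 4·[-4, 3-1i, 2, 3+1i] + 3·[4, -1-1i, -2, -1+1i]

Computing element-wise:
Z[0] = 4·(-4) + 3·(4) = -4
Z[1] = 4·(3-1i) + 3·(-1-1i) = 9-7i
Z[2] = 4·(2) + 3·(-2) = 2
Z[3] = 4·(3+1i) + 3·(-1+1i) = 9+7i

DFT(4x + 3y) = 4·X + 3·Y = [-4, 9-7i, 2, 9+7i]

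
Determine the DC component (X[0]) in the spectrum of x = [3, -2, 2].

X[0] = Σ(n=0 to 2) x[n] · ω_3^0 = Σ x[n]
= (3) + (-2) + (2)

X[0] = 3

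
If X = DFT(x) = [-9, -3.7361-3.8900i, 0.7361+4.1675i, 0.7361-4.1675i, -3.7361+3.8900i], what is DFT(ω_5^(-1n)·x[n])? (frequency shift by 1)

Modulation property: DFT(ω_5^(-1n)·x[n]) = X[(k-1) mod 5], so circularly shift X by 1 positions.

X[k-1] = [-3.7361+3.8900i, -9, -3.7361-3.8900i, 0.7361+4.1675i, 0.7361-4.1675i]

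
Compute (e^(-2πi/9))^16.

Since ω_9^9 = 1, powers reduce modulo 9.
16 mod 9 = 7
So ω_9^16 = ω_9^7 = e^(-2πi·7/9)

ω_9^16 = ω_9^7 = 0.1736+0.9848i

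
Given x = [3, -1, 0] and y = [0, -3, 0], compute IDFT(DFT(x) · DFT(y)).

(x ⊛ y)[n] = Σ(m=0 to 2) x[m] · y[(n-m) mod 3]

Computing each output sample:
(x ⊛ y)[0] = 0
(x ⊛ y)[1] = -9
(x ⊛ y)[2] = 3

x ⊛ y = [0, -9, 3]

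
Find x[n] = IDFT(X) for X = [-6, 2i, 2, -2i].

x[n] = (1/4) Σ(k=0 to 3) X[k] · e^(2πikn/4)

Computing each x[n]:
x[0] = -1
x[1] = -3
x[2] = -1
x[3] = -1

x = [-1, -3, -1, -1]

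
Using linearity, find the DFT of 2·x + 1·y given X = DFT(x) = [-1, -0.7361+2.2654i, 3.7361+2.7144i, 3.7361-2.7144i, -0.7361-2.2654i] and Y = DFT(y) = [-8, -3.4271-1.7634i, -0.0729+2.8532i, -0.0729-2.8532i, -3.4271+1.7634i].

By linearity: DFT(2x + 1y) = 2·DFT(x) + 1·DFT(y)
= 2·[-1, -0.7361+2.2654i, 3.7361+2.7144i, 3.7361-2.7144i, -0.7361-2.2654i] + 1·[-8, -3.4271-1.7634i, -0.0729+2.8532i, -0.0729-2.8532i, -3.4271+1.7634i]

Computing element-wise:
Z[0] = 2·(-1) + 1·(-8) = -10
Z[1] = 2·(-0.7361+2.2654i) + 1·(-3.4271-1.7634i) = -4.8993+2.7674i
Z[2] = 2·(3.7361+2.7144i) + 1·(-0.0729+2.8532i) = 7.3993+8.2820i
Z[3] = 2·(3.7361-2.7144i) + 1·(-0.0729-2.8532i) = 7.3993-8.2820i
Z[4] = 2·(-0.7361-2.2654i) + 1·(-3.4271+1.7634i) = -4.8993-2.7674i

DFT(2x + 1y) = 2·X + 1·Y = [-10, -4.8993+2.7674i, 7.3993+8.2820i, 7.3993-8.2820i, -4.8993-2.7674i]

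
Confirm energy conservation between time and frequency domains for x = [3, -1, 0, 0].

Time domain:
Σ|x[n]|² = |3|² + |-1|² + |0|² + |0|² = 10.0000

Frequency domain:
(1/4)Σ|X[k]|² = (1/4)(|2|² + |3+1i|² + |4|² + |3-1i|²) = (1/4)·40.0000 = 10.0000

Both sides agree, confirming Parseval's theorem.

Σ|x[n]|² = (1/N)Σ|X[k]|² = 10.0000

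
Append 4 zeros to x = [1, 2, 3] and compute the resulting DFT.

Original 3-point DFT: [6, -1.5000+0.8660i, -1.5000-0.8660i]
Zero-padded 7-point DFT provides frequency interpolation.

DFT_7([x, 0, ...]) = [6, 1.5794-4.4884i, -2.1479-0.6482i, 1.0685+1.4777i, 1.0685-1.4777i, -2.1479+0.6482i, 1.5794+4.4884i]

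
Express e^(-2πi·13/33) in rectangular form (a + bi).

ω_33^13 = e^(-2πi·13/33)
= cos(-2π·13/33) + i·sin(-2π·13/33)
= cos(-26π/33) + i·sin(-26π/33)

ω_33^13 = cos(-26π/33) + i·sin(-26π/33) = -0.7861-0.6182i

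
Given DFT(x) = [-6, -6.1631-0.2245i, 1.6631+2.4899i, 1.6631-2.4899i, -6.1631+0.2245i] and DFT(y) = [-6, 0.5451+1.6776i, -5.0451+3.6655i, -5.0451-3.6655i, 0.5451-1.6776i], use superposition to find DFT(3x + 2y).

By linearity: DFT(3x + 2y) = 3·DFT(x) + 2·DFT(y)
= 3·[-6, -6.1631-0.2245i, 1.6631+2.4899i, 1.6631-2.4899i, -6.1631+0.2245i] + 2·[-6, 0.5451+1.6776i, -5.0451+3.6655i, -5.0451-3.6655i, 0.5451-1.6776i]

Computing element-wise:
Z[0] = 3·(-6) + 2·(-6) = -30
Z[1] = 3·(-6.1631-0.2245i) + 2·(0.5451+1.6776i) = -17.3991+2.6817i
Z[2] = 3·(1.6631+2.4899i) + 2·(-5.0451+3.6655i) = -5.1009+14.8007i
Z[3] = 3·(1.6631-2.4899i) + 2·(-5.0451-3.6655i) = -5.1009-14.8007i
Z[4] = 3·(-6.1631+0.2245i) + 2·(0.5451-1.6776i) = -17.3991-2.6817i

DFT(3x + 2y) = 3·X + 2·Y = [-30, -17.3991+2.6817i, -5.1009+14.8007i, -5.1009-14.8007i, -17.3991-2.6817i]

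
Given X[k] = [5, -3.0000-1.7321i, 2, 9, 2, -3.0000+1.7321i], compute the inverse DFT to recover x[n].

x[n] = (1/6) Σ(k=0 to 5) X[k] · e^(2πikn/6)

Computing each x[n]:
x[0] = 2
x[1] = -1
x[2] = 3
x[3] = 1
x[4] = 2
x[5] = -2

x = [2, -1, 3, 1, 2, -2]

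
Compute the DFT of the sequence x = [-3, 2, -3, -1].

X[k] = Σ(n=0 to 3) x[n] · ω_4^(nk)
where ω_4 = e^(-2πi/4)

Computing each X[k]:
X[0] = -5
X[1] = -3i
X[2] = -7
X[3] = 3i

X = [-5, -3i, -7, 3i]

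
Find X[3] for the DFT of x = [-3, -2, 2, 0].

X[3] = Σ(n=0 to 3) x[n] · ω_4^(3n) where ω_4 = e^(-2πi/4)
= (-3)·ω_4^0 + (-2)·ω_4^3 + (2)·ω_4^6 + (0)·ω_4^9

X[3] = -5-2i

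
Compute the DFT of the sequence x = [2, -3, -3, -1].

X[k] = Σ(n=0 to 3) x[n] · ω_4^(nk)
where ω_4 = e^(-2πi/4)

Computing each X[k]:
X[0] = -5
X[1] = 5+2i
X[2] = 3
X[3] = 5-2i

X = [-5, 5+2i, 3, 5-2i]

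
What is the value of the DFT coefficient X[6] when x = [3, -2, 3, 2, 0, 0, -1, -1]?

X[6] = Σ(n=0 to 7) x[n] · ω_8^(6n) where ω_8 = e^(-2πi/8)
= (3)·ω_8^0 + (-2)·ω_8^6 + (3)·ω_8^12 + (2)·ω_8^18 + (0)·ω_8^24 + (0)·ω_8^30 + (-1)·ω_8^36 + (-1)·ω_8^42

X[6] = 1-3i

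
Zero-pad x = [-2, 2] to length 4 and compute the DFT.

Original 2-point DFT: [0, -4]
Zero-padded 4-point DFT provides frequency interpolation.

DFT_4([x, 0, ...]) = [0, -2-2i, -4, -2+2i]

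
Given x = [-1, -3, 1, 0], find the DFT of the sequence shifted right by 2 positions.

Time shift by 2: X_shifted[k] = ω_4^(2k) · X[k]
Shifted x = [1, 0, -1, -3]

DFT(x[n-2]) = [-3, 2-3i, 3, 2+3i]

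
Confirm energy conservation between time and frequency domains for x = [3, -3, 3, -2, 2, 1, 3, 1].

Time domain:
Σ|x[n]|² = |3|² + |-3|² + |3|² + |-2|² + |2|² + |1|² + |3|² + |1|² = 46.0000

Frequency domain:
(1/8)Σ|X[k]|² = (1/8)(|8|² + |0.2929+4.9497i|² + |-1+1i|² + |1.7071+4.9497i|² + |14|² + |1.7071-4.9497i|² + |-1-1i|² + |0.2929-4.9497i|²) = (1/8)·368.0000 = 46.0000

Both sides agree, confirming Parseval's theorem.

Σ|x[n]|² = (1/N)Σ|X[k]|² = 46.0000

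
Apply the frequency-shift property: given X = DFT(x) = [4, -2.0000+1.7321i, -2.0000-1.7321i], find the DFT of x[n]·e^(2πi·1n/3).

Modulation property: DFT(ω_3^(-1n)·x[n]) = X[(k-1) mod 3], so circularly shift X by 1 positions.

X[k-1] = [-2.0000-1.7321i, 4, -2.0000+1.7321i]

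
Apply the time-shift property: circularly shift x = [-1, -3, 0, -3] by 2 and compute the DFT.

Time shift by 2: X_shifted[k] = ω_4^(2k) · X[k]
Shifted x = [0, -3, -1, -3]

DFT(x[n-2]) = [-7, 1, 5, 1]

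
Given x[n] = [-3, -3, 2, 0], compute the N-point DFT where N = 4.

X[k] = Σ(n=0 to 3) x[n] · ω_4^(nk)
where ω_4 = e^(-2πi/4)

Computing each X[k]:
X[0] = -4
X[1] = -5+3i
X[2] = 2
X[3] = -5-3i

X = [-4, -5+3i, 2, -5-3i]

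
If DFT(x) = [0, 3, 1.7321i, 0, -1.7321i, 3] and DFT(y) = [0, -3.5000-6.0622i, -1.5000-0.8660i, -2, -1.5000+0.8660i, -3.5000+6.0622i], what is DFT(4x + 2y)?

By linearity: DFT(4x + 2y) = 4·DFT(x) + 2·DFT(y)
= 4·[0, 3, 1.7321i, 0, -1.7321i, 3] + 2·[0, -3.5000-6.0622i, -1.5000-0.8660i, -2, -1.5000+0.8660i, -3.5000+6.0622i]

Computing element-wise:
Z[0] = 4·(0) + 2·(0) = 0
Z[1] = 4·(3) + 2·(-3.5000-6.0622i) = 5.0000-12.1244i
Z[2] = 4·(1.7321i) + 2·(-1.5000-0.8660i) = -3.0000+5.1964i
Z[3] = 4·(0) + 2·(-2) = -4
Z[4] = 4·(-1.7321i) + 2·(-1.5000+0.8660i) = -3.0000-5.1964i
Z[5] = 4·(3) + 2·(-3.5000+6.0622i) = 5.0000+12.1244i

DFT(4x + 2y) = 4·X + 2·Y = [0, 5.0000-12.1244i, -3.0000+5.1964i, -4, -3.0000-5.1964i, 5.0000+12.1244i]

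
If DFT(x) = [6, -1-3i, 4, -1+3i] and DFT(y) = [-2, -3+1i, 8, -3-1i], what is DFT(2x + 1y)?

By linearity: DFT(2x + 1y) = 2·DFT(x) + 1·DFT(y)
= 2·[6, -1-3i, 4, -1+3i] + 1·[-2, -3+1i, 8, -3-1i]

Computing element-wise:
Z[0] = 2·(6) + 1·(-2) = 10
Z[1] = 2·(-1-3i) + 1·(-3+1i) = -5-5i
Z[2] = 2·(4) + 1·(8) = 16
Z[3] = 2·(-1+3i) + 1·(-3-1i) = -5+5i

DFT(2x + 1y) = 2·X + 1·Y = [10, -5-5i, 16, -5+5i]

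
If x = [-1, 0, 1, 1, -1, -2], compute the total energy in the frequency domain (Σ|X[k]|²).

Parseval: Σ|x[n]|² = (1/N)Σ|X[k]|², so Σ|X[k]|² = N·Σ|x[n]|² = 6·8.0000

Σ|X[k]|² = N·Σ|x[n]|² = 6·8.0000 = 48.0000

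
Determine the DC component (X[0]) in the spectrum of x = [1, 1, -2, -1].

X[0] = Σ(n=0 to 3) x[n] · ω_4^0 = Σ x[n]
= (1) + (1) + (-2) + (-1)

X[0] = -1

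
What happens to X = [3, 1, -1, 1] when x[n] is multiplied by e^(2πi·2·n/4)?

Modulation property: DFT(ω_4^(-2n)·x[n]) = X[(k-2) mod 4], so circularly shift X by 2 positions.

X[k-2] = [-1, 1, 3, 1]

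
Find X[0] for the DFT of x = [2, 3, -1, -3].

X[0] = Σ(n=0 to 3) x[n] · ω_4^0 = Σ x[n]
= (2) + (3) + (-1) + (-3)

X[0] = 1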